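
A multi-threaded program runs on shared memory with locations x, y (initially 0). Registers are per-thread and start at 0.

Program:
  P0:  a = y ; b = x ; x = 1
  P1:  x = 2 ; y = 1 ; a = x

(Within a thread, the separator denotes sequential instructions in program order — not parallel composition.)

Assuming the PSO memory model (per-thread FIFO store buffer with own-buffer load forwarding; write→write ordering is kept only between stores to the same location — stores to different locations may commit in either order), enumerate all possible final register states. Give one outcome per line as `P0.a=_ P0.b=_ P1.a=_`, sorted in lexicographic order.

P0.a=0 P0.b=0 P1.a=1
P0.a=0 P0.b=0 P1.a=2
P0.a=0 P0.b=2 P1.a=1
P0.a=0 P0.b=2 P1.a=2
P0.a=1 P0.b=0 P1.a=1
P0.a=1 P0.b=0 P1.a=2
P0.a=1 P0.b=2 P1.a=1
P0.a=1 P0.b=2 P1.a=2

outcome vector order: (P0.a,P0.b,P1.a)
|PSO outcomes| = 8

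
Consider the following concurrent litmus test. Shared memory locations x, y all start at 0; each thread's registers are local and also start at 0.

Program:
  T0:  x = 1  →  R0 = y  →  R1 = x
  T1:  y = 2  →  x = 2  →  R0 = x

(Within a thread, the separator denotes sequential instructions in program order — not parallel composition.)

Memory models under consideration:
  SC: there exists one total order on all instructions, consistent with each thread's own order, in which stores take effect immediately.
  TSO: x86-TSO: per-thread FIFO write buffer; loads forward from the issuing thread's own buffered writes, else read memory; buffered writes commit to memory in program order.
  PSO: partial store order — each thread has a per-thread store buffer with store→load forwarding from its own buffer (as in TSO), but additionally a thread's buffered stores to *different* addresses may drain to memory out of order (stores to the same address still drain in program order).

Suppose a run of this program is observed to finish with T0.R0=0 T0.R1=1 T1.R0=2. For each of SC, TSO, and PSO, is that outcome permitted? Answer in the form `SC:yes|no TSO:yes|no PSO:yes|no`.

outcome vector order: (T0.R0,T0.R1,T1.R0)
under SC → <0 1 2>; <0 2 2>; <2 1 1>; <2 1 2>; <2 2 2>
under TSO → <0 1 1>; <0 1 2>; <0 2 2>; <2 1 1>; <2 1 2>; <2 2 2>
under PSO → <0 1 1>; <0 1 2>; <0 2 2>; <2 1 1>; <2 1 2>; <2 2 2>
target <0 1 2> ∈ {SC,TSO,PSO}

SC:yes TSO:yes PSO:yes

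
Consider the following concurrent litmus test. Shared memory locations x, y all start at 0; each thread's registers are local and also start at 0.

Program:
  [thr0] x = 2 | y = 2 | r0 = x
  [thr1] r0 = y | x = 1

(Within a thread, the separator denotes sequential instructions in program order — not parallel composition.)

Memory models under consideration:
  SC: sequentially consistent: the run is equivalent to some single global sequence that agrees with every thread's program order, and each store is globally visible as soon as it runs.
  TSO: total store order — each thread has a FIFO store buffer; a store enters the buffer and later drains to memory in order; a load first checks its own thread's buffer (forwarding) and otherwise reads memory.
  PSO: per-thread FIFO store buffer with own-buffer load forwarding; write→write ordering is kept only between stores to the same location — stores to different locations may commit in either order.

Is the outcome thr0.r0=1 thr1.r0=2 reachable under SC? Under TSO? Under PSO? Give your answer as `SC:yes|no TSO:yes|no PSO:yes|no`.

SC:yes TSO:yes PSO:yes

outcome vector order: (thr0.r0,thr1.r0)
under SC → 10, 12, 20, 22
under TSO → 10, 12, 20, 22
under PSO → 10, 12, 20, 22
target 12 ∈ {SC,TSO,PSO}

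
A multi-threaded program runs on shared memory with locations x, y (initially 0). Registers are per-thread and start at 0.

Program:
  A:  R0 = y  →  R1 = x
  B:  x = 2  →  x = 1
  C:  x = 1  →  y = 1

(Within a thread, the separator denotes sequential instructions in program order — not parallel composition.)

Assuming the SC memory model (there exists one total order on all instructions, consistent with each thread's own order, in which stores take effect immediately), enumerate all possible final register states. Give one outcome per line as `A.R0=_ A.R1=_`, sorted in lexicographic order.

A.R0=0 A.R1=0
A.R0=0 A.R1=1
A.R0=0 A.R1=2
A.R0=1 A.R1=1
A.R0=1 A.R1=2

outcome vector order: (A.R0,A.R1)
|SC outcomes| = 5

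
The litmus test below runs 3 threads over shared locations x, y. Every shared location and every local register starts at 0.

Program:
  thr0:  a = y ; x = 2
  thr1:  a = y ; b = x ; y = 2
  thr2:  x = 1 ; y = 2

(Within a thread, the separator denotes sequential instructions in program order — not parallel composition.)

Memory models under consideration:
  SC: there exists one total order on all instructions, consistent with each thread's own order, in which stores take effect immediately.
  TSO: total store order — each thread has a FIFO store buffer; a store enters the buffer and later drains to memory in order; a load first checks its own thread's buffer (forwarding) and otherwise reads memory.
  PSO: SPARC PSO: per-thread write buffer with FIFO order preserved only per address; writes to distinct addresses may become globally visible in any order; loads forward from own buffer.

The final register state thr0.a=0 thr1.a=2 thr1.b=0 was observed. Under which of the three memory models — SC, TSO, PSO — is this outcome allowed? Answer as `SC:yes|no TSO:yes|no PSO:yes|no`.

SC:no TSO:no PSO:yes

outcome vector order: (thr0.a,thr1.a,thr1.b)
[SC] allowed = {0/0/0, 0/0/1, 0/0/2, 0/2/1, 0/2/2, 2/0/0, 2/0/1, 2/0/2, 2/2/1, 2/2/2}
[TSO] allowed = {0/0/0, 0/0/1, 0/0/2, 0/2/1, 0/2/2, 2/0/0, 2/0/1, 2/0/2, 2/2/1, 2/2/2}
[PSO] allowed = {0/0/0, 0/0/1, 0/0/2, 0/2/0, 0/2/1, 0/2/2, 2/0/0, 2/0/1, 2/0/2, 2/2/0, 2/2/1, 2/2/2}
target 0/2/0 ∈ {PSO}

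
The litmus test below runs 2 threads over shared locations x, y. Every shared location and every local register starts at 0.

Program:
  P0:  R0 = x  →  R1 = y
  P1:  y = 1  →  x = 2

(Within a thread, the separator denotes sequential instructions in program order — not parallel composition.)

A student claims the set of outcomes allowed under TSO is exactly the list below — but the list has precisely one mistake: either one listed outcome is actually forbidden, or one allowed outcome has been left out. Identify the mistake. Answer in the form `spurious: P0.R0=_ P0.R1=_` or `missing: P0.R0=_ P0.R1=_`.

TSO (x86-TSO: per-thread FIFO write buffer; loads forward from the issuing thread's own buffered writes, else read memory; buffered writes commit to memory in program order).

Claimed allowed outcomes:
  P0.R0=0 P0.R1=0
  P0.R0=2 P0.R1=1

missing: P0.R0=0 P0.R1=1

outcome vector order: (P0.R0,P0.R1)
[TSO] allowed = {(0,0); (0,1); (2,1)}
TSO∖claimed = {(0,1)}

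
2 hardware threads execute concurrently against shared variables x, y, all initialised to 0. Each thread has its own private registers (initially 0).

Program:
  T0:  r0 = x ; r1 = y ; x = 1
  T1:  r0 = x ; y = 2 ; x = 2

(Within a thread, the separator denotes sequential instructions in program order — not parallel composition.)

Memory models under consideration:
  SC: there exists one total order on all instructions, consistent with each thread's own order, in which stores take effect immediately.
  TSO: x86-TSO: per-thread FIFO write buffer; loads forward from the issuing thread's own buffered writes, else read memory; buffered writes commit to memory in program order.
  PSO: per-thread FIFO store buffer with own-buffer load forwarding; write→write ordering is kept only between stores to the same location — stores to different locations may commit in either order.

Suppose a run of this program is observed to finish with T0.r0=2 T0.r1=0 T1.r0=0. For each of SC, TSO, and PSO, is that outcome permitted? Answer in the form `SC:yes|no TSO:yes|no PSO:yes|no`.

outcome vector order: (T0.r0,T0.r1,T1.r0)
SC (4): <0 0 0>; <0 0 1>; <0 2 0>; <2 2 0>
TSO (4): <0 0 0>; <0 0 1>; <0 2 0>; <2 2 0>
PSO (5): <0 0 0>; <0 0 1>; <0 2 0>; <2 0 0>; <2 2 0>
target <2 0 0> ∈ {PSO}

SC:no TSO:no PSO:yes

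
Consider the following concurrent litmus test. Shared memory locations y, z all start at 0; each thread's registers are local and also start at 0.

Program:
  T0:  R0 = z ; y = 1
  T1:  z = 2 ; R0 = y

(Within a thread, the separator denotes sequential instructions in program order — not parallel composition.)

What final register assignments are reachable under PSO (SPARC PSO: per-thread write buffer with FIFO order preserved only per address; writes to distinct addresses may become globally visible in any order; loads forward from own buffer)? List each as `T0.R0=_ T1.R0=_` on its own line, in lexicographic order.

outcome vector order: (T0.R0,T1.R0)
|PSO outcomes| = 4

T0.R0=0 T1.R0=0
T0.R0=0 T1.R0=1
T0.R0=2 T1.R0=0
T0.R0=2 T1.R0=1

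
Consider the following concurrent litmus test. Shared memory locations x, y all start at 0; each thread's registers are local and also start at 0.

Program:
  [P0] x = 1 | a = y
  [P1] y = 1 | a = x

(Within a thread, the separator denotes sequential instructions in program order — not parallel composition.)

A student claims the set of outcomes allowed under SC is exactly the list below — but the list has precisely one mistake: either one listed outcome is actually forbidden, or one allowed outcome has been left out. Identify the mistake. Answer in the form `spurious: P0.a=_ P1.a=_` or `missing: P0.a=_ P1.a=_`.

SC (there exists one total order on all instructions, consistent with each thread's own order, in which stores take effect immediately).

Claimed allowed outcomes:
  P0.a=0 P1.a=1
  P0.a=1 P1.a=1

missing: P0.a=1 P1.a=0

outcome vector order: (P0.a,P1.a)
under SC → <0 1>, <1 0>, <1 1>
SC∖claimed = {<1 0>}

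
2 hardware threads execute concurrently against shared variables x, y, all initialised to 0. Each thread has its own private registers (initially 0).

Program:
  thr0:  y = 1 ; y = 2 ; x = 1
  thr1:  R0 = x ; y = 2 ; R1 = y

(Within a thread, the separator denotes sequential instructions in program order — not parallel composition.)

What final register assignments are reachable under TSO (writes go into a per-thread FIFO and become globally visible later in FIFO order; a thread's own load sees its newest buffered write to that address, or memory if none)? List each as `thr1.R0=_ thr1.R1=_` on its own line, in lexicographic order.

thr1.R0=0 thr1.R1=1
thr1.R0=0 thr1.R1=2
thr1.R0=1 thr1.R1=2

outcome vector order: (thr1.R0,thr1.R1)
|TSO outcomes| = 3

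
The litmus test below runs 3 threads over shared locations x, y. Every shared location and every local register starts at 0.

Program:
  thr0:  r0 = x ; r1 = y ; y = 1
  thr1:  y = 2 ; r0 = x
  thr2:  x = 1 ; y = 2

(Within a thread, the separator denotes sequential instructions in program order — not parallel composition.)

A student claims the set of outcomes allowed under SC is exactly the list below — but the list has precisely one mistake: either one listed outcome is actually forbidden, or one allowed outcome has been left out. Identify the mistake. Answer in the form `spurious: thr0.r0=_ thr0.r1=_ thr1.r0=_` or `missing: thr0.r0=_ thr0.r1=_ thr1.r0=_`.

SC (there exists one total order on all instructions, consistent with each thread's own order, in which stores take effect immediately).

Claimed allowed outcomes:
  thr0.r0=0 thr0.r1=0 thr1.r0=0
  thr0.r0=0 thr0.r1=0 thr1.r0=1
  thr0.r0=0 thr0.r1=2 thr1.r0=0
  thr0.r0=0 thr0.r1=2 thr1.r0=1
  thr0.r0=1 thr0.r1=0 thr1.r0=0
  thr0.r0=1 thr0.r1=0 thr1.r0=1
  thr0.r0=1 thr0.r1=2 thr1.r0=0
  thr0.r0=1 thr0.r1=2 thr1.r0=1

spurious: thr0.r0=1 thr0.r1=0 thr1.r0=0

outcome vector order: (thr0.r0,thr0.r1,thr1.r0)
[SC] allowed = {000; 001; 020; 021; 101; 120; 121}
claimed∖SC = {100}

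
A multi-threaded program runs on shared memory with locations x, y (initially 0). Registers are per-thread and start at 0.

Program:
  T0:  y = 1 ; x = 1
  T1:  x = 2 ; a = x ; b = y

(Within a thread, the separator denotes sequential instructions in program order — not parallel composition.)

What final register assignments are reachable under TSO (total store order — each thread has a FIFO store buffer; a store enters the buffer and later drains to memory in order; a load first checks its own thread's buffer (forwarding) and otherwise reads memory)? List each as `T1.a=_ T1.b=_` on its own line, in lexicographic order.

outcome vector order: (T1.a,T1.b)
|TSO outcomes| = 3

T1.a=1 T1.b=1
T1.a=2 T1.b=0
T1.a=2 T1.b=1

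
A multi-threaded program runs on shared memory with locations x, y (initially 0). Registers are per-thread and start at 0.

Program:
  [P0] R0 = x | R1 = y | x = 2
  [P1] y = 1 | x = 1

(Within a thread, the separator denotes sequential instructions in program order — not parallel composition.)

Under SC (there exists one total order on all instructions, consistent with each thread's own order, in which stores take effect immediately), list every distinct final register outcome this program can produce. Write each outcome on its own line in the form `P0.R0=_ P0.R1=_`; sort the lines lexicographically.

P0.R0=0 P0.R1=0
P0.R0=0 P0.R1=1
P0.R0=1 P0.R1=1

outcome vector order: (P0.R0,P0.R1)
|SC outcomes| = 3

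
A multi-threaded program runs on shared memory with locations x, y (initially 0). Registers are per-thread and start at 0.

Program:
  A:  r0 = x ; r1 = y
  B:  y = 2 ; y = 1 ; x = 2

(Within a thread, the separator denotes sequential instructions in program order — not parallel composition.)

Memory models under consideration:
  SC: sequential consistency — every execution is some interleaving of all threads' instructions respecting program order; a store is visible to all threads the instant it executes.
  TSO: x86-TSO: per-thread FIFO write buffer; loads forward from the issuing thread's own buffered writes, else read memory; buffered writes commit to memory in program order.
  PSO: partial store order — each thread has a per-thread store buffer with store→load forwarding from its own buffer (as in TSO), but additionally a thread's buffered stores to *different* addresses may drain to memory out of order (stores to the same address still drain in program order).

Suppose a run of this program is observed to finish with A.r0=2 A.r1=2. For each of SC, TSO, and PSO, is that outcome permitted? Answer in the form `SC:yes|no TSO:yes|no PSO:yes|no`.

outcome vector order: (A.r0,A.r1)
under SC → <0 0> <0 1> <0 2> <2 1>
under TSO → <0 0> <0 1> <0 2> <2 1>
under PSO → <0 0> <0 1> <0 2> <2 0> <2 1> <2 2>
target <2 2> ∈ {PSO}

SC:no TSO:no PSO:yes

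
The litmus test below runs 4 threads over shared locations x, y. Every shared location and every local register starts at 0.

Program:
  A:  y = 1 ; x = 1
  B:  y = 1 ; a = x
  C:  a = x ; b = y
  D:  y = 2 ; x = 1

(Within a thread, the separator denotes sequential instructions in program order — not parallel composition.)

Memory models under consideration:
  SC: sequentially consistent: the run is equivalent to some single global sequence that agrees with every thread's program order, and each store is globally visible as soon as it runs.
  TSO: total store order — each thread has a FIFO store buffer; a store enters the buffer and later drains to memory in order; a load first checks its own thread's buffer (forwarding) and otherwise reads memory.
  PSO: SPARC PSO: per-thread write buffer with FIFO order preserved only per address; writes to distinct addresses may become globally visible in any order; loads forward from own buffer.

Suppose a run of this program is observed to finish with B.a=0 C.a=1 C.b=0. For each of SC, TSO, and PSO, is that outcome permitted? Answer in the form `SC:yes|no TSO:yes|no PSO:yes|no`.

outcome vector order: (B.a,C.a,C.b)
[SC] allowed = {<0 0 0>, <0 0 1>, <0 0 2>, <0 1 1>, <0 1 2>, <1 0 0>, <1 0 1>, <1 0 2>, <1 1 1>, <1 1 2>}
[TSO] allowed = {<0 0 0>, <0 0 1>, <0 0 2>, <0 1 1>, <0 1 2>, <1 0 0>, <1 0 1>, <1 0 2>, <1 1 1>, <1 1 2>}
[PSO] allowed = {<0 0 0>, <0 0 1>, <0 0 2>, <0 1 0>, <0 1 1>, <0 1 2>, <1 0 0>, <1 0 1>, <1 0 2>, <1 1 0>, <1 1 1>, <1 1 2>}
target <0 1 0> ∈ {PSO}

SC:no TSO:no PSO:yes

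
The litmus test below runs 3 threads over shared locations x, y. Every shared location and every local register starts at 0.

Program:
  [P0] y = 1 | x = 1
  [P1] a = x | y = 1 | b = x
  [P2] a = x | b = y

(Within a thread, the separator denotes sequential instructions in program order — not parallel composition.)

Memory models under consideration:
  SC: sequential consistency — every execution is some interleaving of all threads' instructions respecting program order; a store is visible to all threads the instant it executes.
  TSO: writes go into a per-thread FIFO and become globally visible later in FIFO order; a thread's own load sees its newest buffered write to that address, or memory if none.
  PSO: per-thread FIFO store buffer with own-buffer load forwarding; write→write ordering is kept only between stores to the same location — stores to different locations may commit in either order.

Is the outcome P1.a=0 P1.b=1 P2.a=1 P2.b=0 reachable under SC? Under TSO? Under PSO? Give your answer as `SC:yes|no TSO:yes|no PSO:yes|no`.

outcome vector order: (P1.a,P1.b,P2.a,P2.b)
SC: 9 outcomes — {<0 0 0 0>, <0 0 0 1>, <0 0 1 1>, <0 1 0 0>, <0 1 0 1>, <0 1 1 1>, <1 1 0 0>, <1 1 0 1>, <1 1 1 1>}
TSO: 9 outcomes — {<0 0 0 0>, <0 0 0 1>, <0 0 1 1>, <0 1 0 0>, <0 1 0 1>, <0 1 1 1>, <1 1 0 0>, <1 1 0 1>, <1 1 1 1>}
PSO: 12 outcomes — {<0 0 0 0>, <0 0 0 1>, <0 0 1 0>, <0 0 1 1>, <0 1 0 0>, <0 1 0 1>, <0 1 1 0>, <0 1 1 1>, <1 1 0 0>, <1 1 0 1>, <1 1 1 0>, <1 1 1 1>}
target <0 1 1 0> ∈ {PSO}

SC:no TSO:no PSO:yes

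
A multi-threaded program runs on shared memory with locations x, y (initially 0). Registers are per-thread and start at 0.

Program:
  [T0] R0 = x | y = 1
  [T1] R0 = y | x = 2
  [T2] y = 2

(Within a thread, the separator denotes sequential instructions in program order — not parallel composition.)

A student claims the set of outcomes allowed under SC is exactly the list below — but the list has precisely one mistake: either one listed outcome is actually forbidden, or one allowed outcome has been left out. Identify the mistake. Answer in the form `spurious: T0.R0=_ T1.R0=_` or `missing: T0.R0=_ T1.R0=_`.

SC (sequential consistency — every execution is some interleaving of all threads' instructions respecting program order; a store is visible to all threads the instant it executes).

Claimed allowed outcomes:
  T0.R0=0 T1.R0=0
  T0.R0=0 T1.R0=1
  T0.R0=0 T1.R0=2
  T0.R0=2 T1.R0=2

missing: T0.R0=2 T1.R0=0

outcome vector order: (T0.R0,T1.R0)
[SC] allowed = {00; 01; 02; 20; 22}
SC∖claimed = {20}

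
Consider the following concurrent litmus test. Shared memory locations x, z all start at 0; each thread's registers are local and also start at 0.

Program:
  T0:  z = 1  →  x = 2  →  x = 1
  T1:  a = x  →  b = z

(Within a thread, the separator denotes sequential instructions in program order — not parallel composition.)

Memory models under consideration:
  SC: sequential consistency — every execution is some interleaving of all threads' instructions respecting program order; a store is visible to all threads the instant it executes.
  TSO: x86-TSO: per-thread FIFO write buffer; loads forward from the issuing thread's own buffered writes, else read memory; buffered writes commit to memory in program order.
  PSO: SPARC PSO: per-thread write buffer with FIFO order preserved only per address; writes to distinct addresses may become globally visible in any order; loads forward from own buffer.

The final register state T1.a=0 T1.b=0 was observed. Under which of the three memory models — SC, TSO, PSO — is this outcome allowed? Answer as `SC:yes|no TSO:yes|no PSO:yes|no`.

outcome vector order: (T1.a,T1.b)
SC (4): 0/0; 0/1; 1/1; 2/1
TSO (4): 0/0; 0/1; 1/1; 2/1
PSO (6): 0/0; 0/1; 1/0; 1/1; 2/0; 2/1
target 0/0 ∈ {SC,TSO,PSO}

SC:yes TSO:yes PSO:yes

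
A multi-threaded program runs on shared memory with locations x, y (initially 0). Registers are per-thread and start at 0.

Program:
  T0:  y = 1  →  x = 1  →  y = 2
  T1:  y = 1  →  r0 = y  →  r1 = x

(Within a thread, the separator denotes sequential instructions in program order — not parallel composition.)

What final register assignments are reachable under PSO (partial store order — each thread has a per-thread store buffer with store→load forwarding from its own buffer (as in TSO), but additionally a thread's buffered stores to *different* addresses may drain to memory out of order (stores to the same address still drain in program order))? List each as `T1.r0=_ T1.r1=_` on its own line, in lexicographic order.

outcome vector order: (T1.r0,T1.r1)
|PSO outcomes| = 4

T1.r0=1 T1.r1=0
T1.r0=1 T1.r1=1
T1.r0=2 T1.r1=0
T1.r0=2 T1.r1=1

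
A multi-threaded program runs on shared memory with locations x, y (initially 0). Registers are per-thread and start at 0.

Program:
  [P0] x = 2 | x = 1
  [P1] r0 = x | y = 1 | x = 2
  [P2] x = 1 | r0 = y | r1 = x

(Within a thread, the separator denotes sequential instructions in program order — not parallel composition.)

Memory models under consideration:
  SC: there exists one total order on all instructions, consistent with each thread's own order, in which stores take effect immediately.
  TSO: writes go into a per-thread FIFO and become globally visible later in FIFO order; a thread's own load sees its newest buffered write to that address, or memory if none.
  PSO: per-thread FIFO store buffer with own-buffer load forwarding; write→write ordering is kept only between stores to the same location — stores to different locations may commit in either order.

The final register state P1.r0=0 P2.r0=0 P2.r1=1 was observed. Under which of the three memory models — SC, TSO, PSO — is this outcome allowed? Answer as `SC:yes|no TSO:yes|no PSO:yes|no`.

SC:yes TSO:yes PSO:yes

outcome vector order: (P1.r0,P2.r0,P2.r1)
[SC] allowed = {<0 0 1> <0 0 2> <0 1 1> <0 1 2> <1 0 1> <1 0 2> <1 1 1> <1 1 2> <2 0 1> <2 0 2> <2 1 1> <2 1 2>}
[TSO] allowed = {<0 0 1> <0 0 2> <0 1 1> <0 1 2> <1 0 1> <1 0 2> <1 1 1> <1 1 2> <2 0 1> <2 0 2> <2 1 1> <2 1 2>}
[PSO] allowed = {<0 0 1> <0 0 2> <0 1 1> <0 1 2> <1 0 1> <1 0 2> <1 1 1> <1 1 2> <2 0 1> <2 0 2> <2 1 1> <2 1 2>}
target <0 0 1> ∈ {SC,TSO,PSO}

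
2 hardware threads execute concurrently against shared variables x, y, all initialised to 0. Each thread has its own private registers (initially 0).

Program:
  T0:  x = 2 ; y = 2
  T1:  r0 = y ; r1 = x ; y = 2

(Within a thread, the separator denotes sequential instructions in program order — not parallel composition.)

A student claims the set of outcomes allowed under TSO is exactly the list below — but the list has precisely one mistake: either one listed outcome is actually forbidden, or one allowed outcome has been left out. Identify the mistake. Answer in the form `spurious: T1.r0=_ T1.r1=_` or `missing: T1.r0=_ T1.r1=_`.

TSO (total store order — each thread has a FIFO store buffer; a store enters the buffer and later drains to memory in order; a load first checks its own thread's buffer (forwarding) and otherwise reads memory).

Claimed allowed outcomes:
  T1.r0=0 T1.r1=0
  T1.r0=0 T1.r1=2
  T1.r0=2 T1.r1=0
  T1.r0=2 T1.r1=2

spurious: T1.r0=2 T1.r1=0

outcome vector order: (T1.r0,T1.r1)
TSO (3): 00, 02, 22
claimed∖TSO = {20}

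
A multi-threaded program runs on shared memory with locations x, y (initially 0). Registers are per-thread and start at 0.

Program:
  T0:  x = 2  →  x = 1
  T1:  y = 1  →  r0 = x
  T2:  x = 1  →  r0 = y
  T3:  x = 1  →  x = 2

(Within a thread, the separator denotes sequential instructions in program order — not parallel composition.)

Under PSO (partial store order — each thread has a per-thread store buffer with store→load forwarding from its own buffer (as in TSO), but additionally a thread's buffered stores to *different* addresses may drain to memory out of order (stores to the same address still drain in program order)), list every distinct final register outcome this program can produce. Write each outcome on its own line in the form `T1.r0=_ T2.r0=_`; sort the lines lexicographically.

T1.r0=0 T2.r0=0
T1.r0=0 T2.r0=1
T1.r0=1 T2.r0=0
T1.r0=1 T2.r0=1
T1.r0=2 T2.r0=0
T1.r0=2 T2.r0=1

outcome vector order: (T1.r0,T2.r0)
|PSO outcomes| = 6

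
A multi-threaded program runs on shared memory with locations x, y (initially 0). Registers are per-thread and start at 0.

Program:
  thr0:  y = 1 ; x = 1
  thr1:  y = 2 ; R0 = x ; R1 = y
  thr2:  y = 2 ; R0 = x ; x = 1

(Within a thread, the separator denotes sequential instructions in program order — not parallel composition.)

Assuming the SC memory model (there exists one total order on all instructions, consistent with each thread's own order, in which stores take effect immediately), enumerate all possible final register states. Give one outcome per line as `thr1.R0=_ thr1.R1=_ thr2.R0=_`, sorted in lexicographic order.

thr1.R0=0 thr1.R1=1 thr2.R0=0
thr1.R0=0 thr1.R1=1 thr2.R0=1
thr1.R0=0 thr1.R1=2 thr2.R0=0
thr1.R0=0 thr1.R1=2 thr2.R0=1
thr1.R0=1 thr1.R1=1 thr2.R0=0
thr1.R0=1 thr1.R1=1 thr2.R0=1
thr1.R0=1 thr1.R1=2 thr2.R0=0
thr1.R0=1 thr1.R1=2 thr2.R0=1

outcome vector order: (thr1.R0,thr1.R1,thr2.R0)
|SC outcomes| = 8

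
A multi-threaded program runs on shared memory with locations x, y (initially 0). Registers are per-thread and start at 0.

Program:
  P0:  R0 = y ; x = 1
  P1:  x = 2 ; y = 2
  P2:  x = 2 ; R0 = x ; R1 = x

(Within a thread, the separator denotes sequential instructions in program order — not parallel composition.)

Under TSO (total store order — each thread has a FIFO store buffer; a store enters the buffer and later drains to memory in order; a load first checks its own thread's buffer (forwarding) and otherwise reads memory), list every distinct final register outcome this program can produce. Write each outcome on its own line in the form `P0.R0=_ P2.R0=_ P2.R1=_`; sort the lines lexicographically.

P0.R0=0 P2.R0=1 P2.R1=1
P0.R0=0 P2.R0=1 P2.R1=2
P0.R0=0 P2.R0=2 P2.R1=1
P0.R0=0 P2.R0=2 P2.R1=2
P0.R0=2 P2.R0=1 P2.R1=1
P0.R0=2 P2.R0=2 P2.R1=1
P0.R0=2 P2.R0=2 P2.R1=2

outcome vector order: (P0.R0,P2.R0,P2.R1)
|TSO outcomes| = 7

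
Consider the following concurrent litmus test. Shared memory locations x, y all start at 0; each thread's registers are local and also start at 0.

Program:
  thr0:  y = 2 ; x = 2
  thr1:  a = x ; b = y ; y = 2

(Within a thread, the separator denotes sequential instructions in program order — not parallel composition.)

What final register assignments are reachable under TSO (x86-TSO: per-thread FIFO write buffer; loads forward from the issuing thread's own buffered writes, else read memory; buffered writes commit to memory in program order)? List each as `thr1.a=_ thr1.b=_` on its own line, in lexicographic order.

outcome vector order: (thr1.a,thr1.b)
|TSO outcomes| = 3

thr1.a=0 thr1.b=0
thr1.a=0 thr1.b=2
thr1.a=2 thr1.b=2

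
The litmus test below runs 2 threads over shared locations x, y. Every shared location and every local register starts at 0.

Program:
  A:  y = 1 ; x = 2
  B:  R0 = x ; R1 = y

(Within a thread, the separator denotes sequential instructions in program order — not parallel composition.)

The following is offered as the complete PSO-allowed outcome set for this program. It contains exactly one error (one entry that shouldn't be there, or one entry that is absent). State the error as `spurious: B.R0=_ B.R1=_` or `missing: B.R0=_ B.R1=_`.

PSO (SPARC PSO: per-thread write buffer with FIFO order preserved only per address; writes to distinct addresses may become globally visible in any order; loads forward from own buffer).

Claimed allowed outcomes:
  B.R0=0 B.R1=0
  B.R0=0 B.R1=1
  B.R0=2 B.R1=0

missing: B.R0=2 B.R1=1

outcome vector order: (B.R0,B.R1)
under PSO → <0 0> <0 1> <2 0> <2 1>
PSO∖claimed = {<2 1>}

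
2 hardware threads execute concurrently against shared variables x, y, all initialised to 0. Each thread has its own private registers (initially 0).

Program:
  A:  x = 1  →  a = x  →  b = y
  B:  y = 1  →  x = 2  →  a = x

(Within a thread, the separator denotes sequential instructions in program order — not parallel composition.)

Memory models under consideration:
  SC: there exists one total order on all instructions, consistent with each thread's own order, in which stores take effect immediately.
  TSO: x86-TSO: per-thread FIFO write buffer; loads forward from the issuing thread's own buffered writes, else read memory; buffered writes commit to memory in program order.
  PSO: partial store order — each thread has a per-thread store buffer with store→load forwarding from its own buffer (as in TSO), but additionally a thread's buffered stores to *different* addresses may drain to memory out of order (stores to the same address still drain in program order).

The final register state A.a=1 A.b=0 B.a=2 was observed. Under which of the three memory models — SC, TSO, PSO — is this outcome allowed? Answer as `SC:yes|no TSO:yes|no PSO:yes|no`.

SC:yes TSO:yes PSO:yes

outcome vector order: (A.a,A.b,B.a)
SC: 4 outcomes — {1/0/2 1/1/1 1/1/2 2/1/2}
TSO: 5 outcomes — {1/0/1 1/0/2 1/1/1 1/1/2 2/1/2}
PSO: 6 outcomes — {1/0/1 1/0/2 1/1/1 1/1/2 2/0/2 2/1/2}
target 1/0/2 ∈ {SC,TSO,PSO}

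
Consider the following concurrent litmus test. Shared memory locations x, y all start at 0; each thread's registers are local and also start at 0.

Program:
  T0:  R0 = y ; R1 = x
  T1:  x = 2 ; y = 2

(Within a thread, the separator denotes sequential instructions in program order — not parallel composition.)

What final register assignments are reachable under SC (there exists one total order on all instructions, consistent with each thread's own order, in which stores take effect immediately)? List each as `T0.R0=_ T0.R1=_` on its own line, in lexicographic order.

outcome vector order: (T0.R0,T0.R1)
|SC outcomes| = 3

T0.R0=0 T0.R1=0
T0.R0=0 T0.R1=2
T0.R0=2 T0.R1=2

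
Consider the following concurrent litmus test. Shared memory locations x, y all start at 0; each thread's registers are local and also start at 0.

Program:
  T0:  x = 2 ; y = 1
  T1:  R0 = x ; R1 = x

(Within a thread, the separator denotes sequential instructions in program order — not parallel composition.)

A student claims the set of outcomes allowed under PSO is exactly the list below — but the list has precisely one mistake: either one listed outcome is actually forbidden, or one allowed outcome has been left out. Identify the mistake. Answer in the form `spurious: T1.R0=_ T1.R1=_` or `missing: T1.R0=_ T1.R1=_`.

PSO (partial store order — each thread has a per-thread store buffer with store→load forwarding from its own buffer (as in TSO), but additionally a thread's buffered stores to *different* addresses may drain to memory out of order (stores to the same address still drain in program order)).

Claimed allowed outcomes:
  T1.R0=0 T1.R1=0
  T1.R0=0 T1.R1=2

outcome vector order: (T1.R0,T1.R1)
under PSO → 0/0 0/2 2/2
PSO∖claimed = {2/2}

missing: T1.R0=2 T1.R1=2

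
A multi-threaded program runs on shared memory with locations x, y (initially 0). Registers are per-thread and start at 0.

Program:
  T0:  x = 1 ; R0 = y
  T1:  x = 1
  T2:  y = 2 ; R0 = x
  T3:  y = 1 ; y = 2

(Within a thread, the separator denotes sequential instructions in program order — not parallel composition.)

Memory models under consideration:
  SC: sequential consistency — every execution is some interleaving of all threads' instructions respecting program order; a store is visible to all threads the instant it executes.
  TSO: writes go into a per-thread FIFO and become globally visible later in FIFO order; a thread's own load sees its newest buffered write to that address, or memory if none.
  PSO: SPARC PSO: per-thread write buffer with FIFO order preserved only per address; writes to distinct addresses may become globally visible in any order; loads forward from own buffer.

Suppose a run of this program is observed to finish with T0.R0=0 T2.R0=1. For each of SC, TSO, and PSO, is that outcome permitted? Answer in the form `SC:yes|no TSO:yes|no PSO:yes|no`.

outcome vector order: (T0.R0,T2.R0)
SC (5): 01 10 11 20 21
TSO (6): 00 01 10 11 20 21
PSO (6): 00 01 10 11 20 21
target 01 ∈ {SC,TSO,PSO}

SC:yes TSO:yes PSO:yes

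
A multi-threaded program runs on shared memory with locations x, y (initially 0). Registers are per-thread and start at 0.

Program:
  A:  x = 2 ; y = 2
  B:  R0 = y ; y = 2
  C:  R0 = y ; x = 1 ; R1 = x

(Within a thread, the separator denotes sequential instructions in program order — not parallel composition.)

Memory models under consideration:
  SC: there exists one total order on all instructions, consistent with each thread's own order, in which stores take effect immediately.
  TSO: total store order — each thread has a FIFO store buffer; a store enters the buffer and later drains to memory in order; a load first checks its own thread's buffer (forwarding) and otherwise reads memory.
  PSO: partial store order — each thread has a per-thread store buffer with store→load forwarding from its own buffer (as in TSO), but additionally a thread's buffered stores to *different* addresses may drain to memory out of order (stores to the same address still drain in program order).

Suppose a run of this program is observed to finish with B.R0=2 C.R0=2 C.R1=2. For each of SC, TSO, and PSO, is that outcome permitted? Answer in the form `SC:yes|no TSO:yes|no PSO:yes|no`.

SC:no TSO:no PSO:yes

outcome vector order: (B.R0,C.R0,C.R1)
SC: 7 outcomes — {<0 0 1> <0 0 2> <0 2 1> <0 2 2> <2 0 1> <2 0 2> <2 2 1>}
TSO: 7 outcomes — {<0 0 1> <0 0 2> <0 2 1> <0 2 2> <2 0 1> <2 0 2> <2 2 1>}
PSO: 8 outcomes — {<0 0 1> <0 0 2> <0 2 1> <0 2 2> <2 0 1> <2 0 2> <2 2 1> <2 2 2>}
target <2 2 2> ∈ {PSO}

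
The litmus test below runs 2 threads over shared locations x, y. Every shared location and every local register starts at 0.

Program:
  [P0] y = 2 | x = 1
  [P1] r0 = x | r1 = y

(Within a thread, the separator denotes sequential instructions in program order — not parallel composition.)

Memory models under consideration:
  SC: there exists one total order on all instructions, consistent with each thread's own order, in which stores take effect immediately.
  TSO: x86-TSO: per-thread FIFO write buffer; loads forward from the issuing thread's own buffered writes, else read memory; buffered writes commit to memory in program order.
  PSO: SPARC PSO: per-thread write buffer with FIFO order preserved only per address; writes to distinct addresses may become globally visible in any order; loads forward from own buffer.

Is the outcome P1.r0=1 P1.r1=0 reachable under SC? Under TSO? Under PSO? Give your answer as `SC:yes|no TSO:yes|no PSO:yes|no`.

SC:no TSO:no PSO:yes

outcome vector order: (P1.r0,P1.r1)
under SC → 00, 02, 12
under TSO → 00, 02, 12
under PSO → 00, 02, 10, 12
target 10 ∈ {PSO}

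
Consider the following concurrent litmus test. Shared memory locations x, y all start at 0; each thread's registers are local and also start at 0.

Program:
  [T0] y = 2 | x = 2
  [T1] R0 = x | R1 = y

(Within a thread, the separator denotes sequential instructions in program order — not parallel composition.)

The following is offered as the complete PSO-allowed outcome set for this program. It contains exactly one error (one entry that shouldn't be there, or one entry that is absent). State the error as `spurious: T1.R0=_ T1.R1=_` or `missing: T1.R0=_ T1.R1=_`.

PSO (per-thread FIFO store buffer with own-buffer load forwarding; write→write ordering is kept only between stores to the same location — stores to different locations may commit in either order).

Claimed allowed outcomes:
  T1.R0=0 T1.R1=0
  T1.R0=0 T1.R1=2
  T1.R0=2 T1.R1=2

missing: T1.R0=2 T1.R1=0

outcome vector order: (T1.R0,T1.R1)
PSO: 4 outcomes — {<0 0>, <0 2>, <2 0>, <2 2>}
PSO∖claimed = {<2 0>}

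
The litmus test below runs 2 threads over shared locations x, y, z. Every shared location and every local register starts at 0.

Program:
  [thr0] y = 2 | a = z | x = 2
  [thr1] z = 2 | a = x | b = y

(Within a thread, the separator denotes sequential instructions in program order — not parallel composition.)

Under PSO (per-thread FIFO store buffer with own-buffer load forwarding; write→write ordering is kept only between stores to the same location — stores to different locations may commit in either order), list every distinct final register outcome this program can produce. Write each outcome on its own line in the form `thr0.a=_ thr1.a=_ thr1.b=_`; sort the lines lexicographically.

thr0.a=0 thr1.a=0 thr1.b=0
thr0.a=0 thr1.a=0 thr1.b=2
thr0.a=0 thr1.a=2 thr1.b=0
thr0.a=0 thr1.a=2 thr1.b=2
thr0.a=2 thr1.a=0 thr1.b=0
thr0.a=2 thr1.a=0 thr1.b=2
thr0.a=2 thr1.a=2 thr1.b=0
thr0.a=2 thr1.a=2 thr1.b=2

outcome vector order: (thr0.a,thr1.a,thr1.b)
|PSO outcomes| = 8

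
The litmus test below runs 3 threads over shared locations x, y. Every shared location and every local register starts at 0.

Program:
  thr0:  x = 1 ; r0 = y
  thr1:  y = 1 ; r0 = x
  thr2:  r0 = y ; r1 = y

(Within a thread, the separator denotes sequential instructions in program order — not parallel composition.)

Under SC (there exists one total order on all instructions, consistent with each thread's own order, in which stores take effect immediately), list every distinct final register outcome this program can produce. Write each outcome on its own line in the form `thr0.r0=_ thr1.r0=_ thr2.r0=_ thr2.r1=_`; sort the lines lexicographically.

outcome vector order: (thr0.r0,thr1.r0,thr2.r0,thr2.r1)
|SC outcomes| = 9

thr0.r0=0 thr1.r0=1 thr2.r0=0 thr2.r1=0
thr0.r0=0 thr1.r0=1 thr2.r0=0 thr2.r1=1
thr0.r0=0 thr1.r0=1 thr2.r0=1 thr2.r1=1
thr0.r0=1 thr1.r0=0 thr2.r0=0 thr2.r1=0
thr0.r0=1 thr1.r0=0 thr2.r0=0 thr2.r1=1
thr0.r0=1 thr1.r0=0 thr2.r0=1 thr2.r1=1
thr0.r0=1 thr1.r0=1 thr2.r0=0 thr2.r1=0
thr0.r0=1 thr1.r0=1 thr2.r0=0 thr2.r1=1
thr0.r0=1 thr1.r0=1 thr2.r0=1 thr2.r1=1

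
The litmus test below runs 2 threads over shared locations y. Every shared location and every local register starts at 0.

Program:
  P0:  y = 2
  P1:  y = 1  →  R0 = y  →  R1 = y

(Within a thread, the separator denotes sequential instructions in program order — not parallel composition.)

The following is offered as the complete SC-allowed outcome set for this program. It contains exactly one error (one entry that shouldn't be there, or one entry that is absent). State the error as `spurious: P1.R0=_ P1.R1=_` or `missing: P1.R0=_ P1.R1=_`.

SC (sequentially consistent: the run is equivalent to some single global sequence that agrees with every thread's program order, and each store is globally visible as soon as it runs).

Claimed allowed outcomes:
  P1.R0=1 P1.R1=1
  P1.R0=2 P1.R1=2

outcome vector order: (P1.R0,P1.R1)
[SC] allowed = {(1,1), (1,2), (2,2)}
SC∖claimed = {(1,2)}

missing: P1.R0=1 P1.R1=2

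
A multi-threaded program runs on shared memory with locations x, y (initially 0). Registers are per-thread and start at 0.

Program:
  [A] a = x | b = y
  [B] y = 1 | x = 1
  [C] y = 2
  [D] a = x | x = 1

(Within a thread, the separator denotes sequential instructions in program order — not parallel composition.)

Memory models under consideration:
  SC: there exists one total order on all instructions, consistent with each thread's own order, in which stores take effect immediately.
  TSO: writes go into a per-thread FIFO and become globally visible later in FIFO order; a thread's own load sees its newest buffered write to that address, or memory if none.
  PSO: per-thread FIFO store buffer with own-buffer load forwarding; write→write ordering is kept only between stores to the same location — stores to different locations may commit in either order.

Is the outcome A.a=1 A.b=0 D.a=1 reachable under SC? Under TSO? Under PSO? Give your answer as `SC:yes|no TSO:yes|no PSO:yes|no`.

SC:no TSO:no PSO:yes

outcome vector order: (A.a,A.b,D.a)
SC: 11 outcomes — {000; 001; 010; 011; 020; 021; 100; 110; 111; 120; 121}
TSO: 11 outcomes — {000; 001; 010; 011; 020; 021; 100; 110; 111; 120; 121}
PSO: 12 outcomes — {000; 001; 010; 011; 020; 021; 100; 101; 110; 111; 120; 121}
target 101 ∈ {PSO}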